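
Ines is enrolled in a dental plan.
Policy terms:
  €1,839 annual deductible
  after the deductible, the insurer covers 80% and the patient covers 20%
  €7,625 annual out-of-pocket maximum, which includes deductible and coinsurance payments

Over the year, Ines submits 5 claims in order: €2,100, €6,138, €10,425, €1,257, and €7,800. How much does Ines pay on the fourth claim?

€251.40

Claim 1 (€2,100): deductible takes €1,839, €261 remains; patient's 20% is €52.20. Patient owes €1,891.20 (running OOP €1,891.20).
Claim 2 (€6,138): deductible already satisfied, so patient's share is 20% × €6,138 = €1,227.60. Patient pays €1,227.60; OOP now €3,118.80.
Claim 3 (€10,425): 20% coinsurance on €10,425 = €2,085. Cost to patient: €2,085. OOP to date €5,203.80.
Claim 4 (€1,257): 20% coinsurance on €1,257 = €251.40. Cost to patient: €251.40. OOP to date €5,455.20.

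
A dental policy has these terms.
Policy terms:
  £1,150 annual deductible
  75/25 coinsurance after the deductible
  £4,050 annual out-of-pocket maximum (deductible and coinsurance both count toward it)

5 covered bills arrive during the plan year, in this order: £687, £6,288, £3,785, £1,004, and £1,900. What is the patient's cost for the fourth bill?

Bill 1, £687: fully absorbed by the deductible. Patient pays £687; OOP now £687.
Bill 2, £6,288: £463 finishes the deductible; £5,825 goes to coinsurance; coinsurance £5,825 × 25% = £1,456.25. Patient owes £1,919.25 (running OOP £2,606.25).
Bill 3, £3,785: deductible already satisfied, so patient's share is 25% × £3,785 = £946.25. Patient owes £946.25 (running OOP £3,552.50).
Bill 4, £1,004: 25% coinsurance on £1,004 = £251. Cost to patient: £251. OOP to date £3,803.50.

£251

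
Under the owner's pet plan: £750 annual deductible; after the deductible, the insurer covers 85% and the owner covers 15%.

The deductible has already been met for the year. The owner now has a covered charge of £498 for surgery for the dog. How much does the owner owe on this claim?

£74.70

The deductible is already satisfied, so the full bill goes to coinsurance.
Owner's 15% share of £498 is £74.70.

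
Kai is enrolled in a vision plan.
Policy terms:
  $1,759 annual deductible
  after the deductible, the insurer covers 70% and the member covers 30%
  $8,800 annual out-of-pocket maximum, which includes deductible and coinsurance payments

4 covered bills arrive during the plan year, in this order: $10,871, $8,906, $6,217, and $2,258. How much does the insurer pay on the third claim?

Claim 1 ($10,871): $1,759 to deductible, leaving $9,112; 30% of $9,112 = $2,733.60. Member pays $4,492.60; OOP now $4,492.60. Insurer: $10,871 − $4,492.60 = $6,378.40.
Claim 2 ($8,906): 30% coinsurance on $8,906 = $2,671.80. Member owes $2,671.80 (running OOP $7,164.40). Plan pays $8,906 − $2,671.80 = $6,234.20.
Claim 3 ($6,217): deductible already satisfied, so member's share is 30% × $6,217 = $1,865.10. That would push OOP to $9,029.50, over the $8,800 cap, so member pays $8,800 − $7,164.40 = $1,635.60. Insurer: $6,217 − $1,635.60 = $4,581.40.

$4,581.40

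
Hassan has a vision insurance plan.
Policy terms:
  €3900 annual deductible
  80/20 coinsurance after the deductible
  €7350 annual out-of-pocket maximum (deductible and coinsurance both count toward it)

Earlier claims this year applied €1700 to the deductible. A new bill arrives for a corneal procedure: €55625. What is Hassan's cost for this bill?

€5650

Remaining deductible: €3900 − €1700 = €2200.
The remaining €53425 (= €55625 − €2200) moves to coinsurance.
Coinsurance: €53425 × 20% = €10685.
Member responsibility before any cap: €2200 + €10685 = €12885.
Adding €12885 to the €1700 already spent would give €14585, which exceeds the €7350 cap; the member pays just €7350 − €1700 = €5650.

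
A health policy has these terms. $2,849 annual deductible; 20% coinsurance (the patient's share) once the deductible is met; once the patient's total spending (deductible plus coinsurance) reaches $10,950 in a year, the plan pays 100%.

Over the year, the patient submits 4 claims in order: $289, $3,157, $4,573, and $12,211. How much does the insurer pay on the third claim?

Bill 1, $289: entire amount goes to the deductible. Patient owes $289 (running OOP $289). Insurer: $289 − $289 = $0.
Bill 2, $3,157: $2,560 finishes the deductible; $597 goes to coinsurance; patient's 20% is $119.40. Cost to patient: $2,679.40. OOP to date $2,968.40. Plan pays $3,157 − $2,679.40 = $477.60.
Bill 3, $4,573: deductible met; 20% of $4,573 = $914.60. Cost to patient: $914.60. OOP to date $3,883. Insurer: $4,573 − $914.60 = $3,658.40.

$3,658.40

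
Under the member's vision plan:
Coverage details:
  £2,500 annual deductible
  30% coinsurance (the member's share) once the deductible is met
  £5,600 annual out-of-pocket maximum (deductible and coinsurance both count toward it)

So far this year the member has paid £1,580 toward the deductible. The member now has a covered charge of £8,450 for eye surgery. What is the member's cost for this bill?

Remaining deductible: £2,500 − £1,580 = £920.
The remaining £7,530 (= £8,450 − £920) moves to coinsurance.
Coinsurance: £7,530 × 30% = £2,259.
So the member owes £920 + £2,259 = £3,179 before any cap.
Year-to-date out-of-pocket becomes £1,580 + £3,179 = £4,759, still under the £5,600 maximum, so no cap applies.

£3,179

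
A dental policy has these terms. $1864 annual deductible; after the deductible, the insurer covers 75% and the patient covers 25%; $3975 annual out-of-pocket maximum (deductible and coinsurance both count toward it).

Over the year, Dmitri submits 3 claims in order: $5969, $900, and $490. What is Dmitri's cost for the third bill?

$122.50

Claim 1 ($5969): deductible takes $1864, $4105 remains; coinsurance $4105 × 25% = $1026.25. Patient owes $2890.25 (running OOP $2890.25).
Claim 2 ($900): 25% coinsurance on $900 = $225. Patient owes $225 (running OOP $3115.25).
Claim 3 ($490): deductible already satisfied, so patient's share is 25% × $490 = $122.50. Patient pays $122.50; OOP now $3237.75.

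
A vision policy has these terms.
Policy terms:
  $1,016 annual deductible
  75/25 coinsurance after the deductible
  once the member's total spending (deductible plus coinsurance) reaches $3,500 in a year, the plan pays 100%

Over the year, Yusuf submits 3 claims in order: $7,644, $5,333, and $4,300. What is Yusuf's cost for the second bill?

Claim 1 — $7,644: $1,016 to deductible, leaving $6,628; 25% of $6,628 = $1,657. Member pays $2,673; OOP now $2,673.
Claim 2 — $5,333: 25% coinsurance on $5,333 = $1,333.25. Adding that to $2,673 gives $4,006.25, past the $3,500 cap; member pays only $3,500 − $2,673 = $827.

$827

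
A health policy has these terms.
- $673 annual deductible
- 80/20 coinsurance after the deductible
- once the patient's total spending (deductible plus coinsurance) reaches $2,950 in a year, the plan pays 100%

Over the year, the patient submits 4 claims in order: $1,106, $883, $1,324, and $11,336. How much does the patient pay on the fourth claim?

#1 ($1,106): $673 to deductible, leaving $433; patient's 20% is $86.60. Patient owes $759.60 (running OOP $759.60).
#2 ($883): 20% coinsurance on $883 = $176.60. Patient pays $176.60; OOP now $936.20.
#3 ($1,324): deductible met; 20% of $1,324 = $264.80. Patient owes $264.80 (running OOP $1,201).
#4 ($11,336): 20% coinsurance on $11,336 = $2,267.20. Adding that to $1,201 gives $3,468.20, past the $2,950 cap; patient pays only $2,950 − $1,201 = $1,749.

$1,749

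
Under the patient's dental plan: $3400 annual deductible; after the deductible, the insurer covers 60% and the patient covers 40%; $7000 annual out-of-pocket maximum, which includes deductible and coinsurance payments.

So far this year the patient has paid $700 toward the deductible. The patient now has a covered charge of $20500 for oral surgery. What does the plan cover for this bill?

$14200

$700 of the $3400 deductible is already met, leaving $2700.
After the $2700 deductible portion, $20500 − $2700 = $17800 is subject to coinsurance.
40% of $17800 = $7120 falls to the patient.
So the patient owes $2700 + $7120 = $9820 before any cap.
Year-to-date out-of-pocket would reach $700 + $9820 = $10520, above the $7000 maximum, so the patient pays only $7000 − $700 = $6300.
The plan picks up $20500 − $6300 = $14200.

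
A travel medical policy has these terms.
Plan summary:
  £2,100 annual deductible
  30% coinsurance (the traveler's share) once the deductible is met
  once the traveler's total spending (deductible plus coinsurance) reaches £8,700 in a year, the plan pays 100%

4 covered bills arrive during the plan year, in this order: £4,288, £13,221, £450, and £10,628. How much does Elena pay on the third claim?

#1 (£4,288): deductible takes £2,100, £2,188 remains; 30% of £2,188 = £656.40. Cost to traveler: £2,756.40. OOP to date £2,756.40.
#2 (£13,221): deductible already satisfied, so traveler's share is 30% × £13,221 = £3,966.30. Cost to traveler: £3,966.30. OOP to date £6,722.70.
#3 (£450): deductible met; 30% of £450 = £135. Traveler owes £135 (running OOP £6,857.70).

£135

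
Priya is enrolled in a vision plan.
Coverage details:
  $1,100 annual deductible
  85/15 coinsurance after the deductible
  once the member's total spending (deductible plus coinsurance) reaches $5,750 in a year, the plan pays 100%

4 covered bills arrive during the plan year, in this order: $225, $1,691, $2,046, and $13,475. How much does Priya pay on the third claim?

Claim 1 — $225: entire amount goes to the deductible. Member pays $225; OOP now $225.
Claim 2 — $1,691: deductible takes $875, $816 remains; coinsurance $816 × 15% = $122.40. Cost to member: $997.40. OOP to date $1,222.40.
Claim 3 — $2,046: 15% coinsurance on $2,046 = $306.90. Member owes $306.90 (running OOP $1,529.30).

$306.90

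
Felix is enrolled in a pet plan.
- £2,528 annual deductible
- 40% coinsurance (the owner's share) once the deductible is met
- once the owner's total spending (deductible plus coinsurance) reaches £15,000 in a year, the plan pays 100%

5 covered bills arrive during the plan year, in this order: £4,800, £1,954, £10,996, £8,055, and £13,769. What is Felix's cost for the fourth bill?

Claim 1 — £4,800: £2,528 finishes the deductible; £2,272 goes to coinsurance; owner's 40% is £908.80. Owner pays £3,436.80; OOP now £3,436.80.
Claim 2 — £1,954: deductible already satisfied, so owner's share is 40% × £1,954 = £781.60. Owner owes £781.60 (running OOP £4,218.40).
Claim 3 — £10,996: deductible met; 40% of £10,996 = £4,398.40. Owner pays £4,398.40; OOP now £8,616.80.
Claim 4 — £8,055: deductible met; 40% of £8,055 = £3,222. Cost to owner: £3,222. OOP to date £11,838.80.

£3,222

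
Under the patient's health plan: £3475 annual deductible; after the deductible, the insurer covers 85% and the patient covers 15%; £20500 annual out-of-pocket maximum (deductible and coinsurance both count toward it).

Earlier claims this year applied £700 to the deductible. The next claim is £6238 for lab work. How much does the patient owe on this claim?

Remaining deductible: £3475 − £700 = £2775.
The remaining £3463 (= £6238 − £2775) moves to coinsurance.
Patient's 15% share of £3463 is £519.45.
So the patient owes £2775 + £519.45 = £3294.45 before any cap.
Year-to-date out-of-pocket becomes £700 + £3294.45 = £3994.45, still under the £20500 maximum, so no cap applies.

£3294.45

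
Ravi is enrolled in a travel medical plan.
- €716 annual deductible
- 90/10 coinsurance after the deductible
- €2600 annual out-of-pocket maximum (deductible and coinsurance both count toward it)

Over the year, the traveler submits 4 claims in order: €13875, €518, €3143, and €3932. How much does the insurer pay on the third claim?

€2828.70

Claim 1 (€13875): €716 finishes the deductible; €13159 goes to coinsurance; traveler's 10% is €1315.90. Traveler pays €2031.90; OOP now €2031.90. Insurer: €13875 − €2031.90 = €11843.10.
Claim 2 (€518): deductible already satisfied, so traveler's share is 10% × €518 = €51.80. Traveler owes €51.80 (running OOP €2083.70). Plan pays €518 − €51.80 = €466.20.
Claim 3 (€3143): deductible already satisfied, so traveler's share is 10% × €3143 = €314.30. Traveler owes €314.30 (running OOP €2398). Insurer: €3143 − €314.30 = €2828.70.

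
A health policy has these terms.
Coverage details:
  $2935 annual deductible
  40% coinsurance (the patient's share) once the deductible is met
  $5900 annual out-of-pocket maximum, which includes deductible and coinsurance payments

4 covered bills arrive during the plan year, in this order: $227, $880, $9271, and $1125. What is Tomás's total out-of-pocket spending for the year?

$5900

Claim 1 ($227): fully absorbed by the deductible. Cost to patient: $227. OOP to date $227.
Claim 2 ($880): all of it applies to the deductible. Patient pays $880; OOP now $1107.
Claim 3 ($9271): $1828 to deductible, leaving $7443; patient's 40% is $2977.20. Together that's $1828 + $2977.20 = $4805.20. That would push OOP to $5912.20, over the $5900 cap, so patient pays $5900 − $1107 = $4793.
Claim 4 ($1125): 40% coinsurance on $1125 = $450. That would push OOP to $6350, over the $5900 cap, so patient pays $5900 − $5900 = $0.
Summing the patient's payments: $227 + $880 + $4793 + $0 = $5900.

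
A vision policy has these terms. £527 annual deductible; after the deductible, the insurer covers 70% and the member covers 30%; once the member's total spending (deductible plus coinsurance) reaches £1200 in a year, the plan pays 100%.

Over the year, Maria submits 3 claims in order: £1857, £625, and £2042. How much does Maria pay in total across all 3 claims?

Claim 1 — £1857: £527 to deductible, leaving £1330; member's 30% is £399. Member pays £926; OOP now £926.
Claim 2 — £625: deductible already satisfied, so member's share is 30% × £625 = £187.50. Member owes £187.50 (running OOP £1113.50).
Claim 3 — £2042: deductible met; 30% of £2042 = £612.60. OOP would hit £1726.10 > £1200, so the cap limits the member to £1200 − £1113.50 = £86.50.
Total paid by the member: £926 + £187.50 + £86.50 = £1200.

£1200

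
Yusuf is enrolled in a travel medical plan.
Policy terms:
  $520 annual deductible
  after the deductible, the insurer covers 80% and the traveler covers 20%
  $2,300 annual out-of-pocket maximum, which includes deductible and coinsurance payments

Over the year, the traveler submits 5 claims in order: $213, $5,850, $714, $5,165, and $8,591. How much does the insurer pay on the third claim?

$571.20

Claim 1 — $213: fully absorbed by the deductible. Cost to traveler: $213. OOP to date $213. Plan pays $213 − $213 = $0.
Claim 2 — $5,850: deductible takes $307, $5,543 remains; coinsurance $5,543 × 20% = $1,108.60. Traveler owes $1,415.60 (running OOP $1,628.60). Insurer: $5,850 − $1,415.60 = $4,434.40.
Claim 3 — $714: 20% coinsurance on $714 = $142.80. Traveler pays $142.80; OOP now $1,771.40. Insurer: $714 − $142.80 = $571.20.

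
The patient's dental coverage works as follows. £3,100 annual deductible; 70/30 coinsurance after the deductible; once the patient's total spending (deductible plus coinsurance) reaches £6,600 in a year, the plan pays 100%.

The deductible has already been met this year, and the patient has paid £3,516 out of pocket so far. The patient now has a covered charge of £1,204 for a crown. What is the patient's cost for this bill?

With the deductible met, the entire £1,204 is subject to coinsurance.
Patient's 30% share of £1,204 is £361.20.
Cumulative spending £3,516 + £361.20 = £3,877.20 stays under the £6,600 maximum.

£361.20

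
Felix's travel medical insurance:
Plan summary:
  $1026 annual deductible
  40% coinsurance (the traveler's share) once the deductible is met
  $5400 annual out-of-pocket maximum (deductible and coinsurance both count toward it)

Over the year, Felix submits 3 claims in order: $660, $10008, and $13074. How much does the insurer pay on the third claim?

Bill 1, $660: fully absorbed by the deductible. Traveler pays $660; OOP now $660. Insurer: $660 − $660 = $0.
Bill 2, $10008: deductible takes $366, $9642 remains; traveler's 40% is $3856.80. Traveler owes $4222.80 (running OOP $4882.80). Insurer: $10008 − $4222.80 = $5785.20.
Bill 3, $13074: deductible already satisfied, so traveler's share is 40% × $13074 = $5229.60. Adding that to $4882.80 gives $10112.40, past the $5400 cap; traveler pays only $5400 − $4882.80 = $517.20. Insurer: $13074 − $517.20 = $12556.80.

$12556.80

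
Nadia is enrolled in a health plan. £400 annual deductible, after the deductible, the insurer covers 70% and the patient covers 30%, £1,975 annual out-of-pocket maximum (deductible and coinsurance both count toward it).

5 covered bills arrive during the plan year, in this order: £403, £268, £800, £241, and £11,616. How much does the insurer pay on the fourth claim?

£168.70

Claim 1 (£403): £400 to deductible, leaving £3; patient's 30% is £0.90. Patient pays £400.90; OOP now £400.90. Insurer: £403 − £400.90 = £2.10.
Claim 2 (£268): 30% coinsurance on £268 = £80.40. Patient owes £80.40 (running OOP £481.30). Plan pays £268 − £80.40 = £187.60.
Claim 3 (£800): deductible already satisfied, so patient's share is 30% × £800 = £240. Patient pays £240; OOP now £721.30. Plan pays £800 − £240 = £560.
Claim 4 (£241): deductible already satisfied, so patient's share is 30% × £241 = £72.30. Patient owes £72.30 (running OOP £793.60). Plan pays £241 − £72.30 = £168.70.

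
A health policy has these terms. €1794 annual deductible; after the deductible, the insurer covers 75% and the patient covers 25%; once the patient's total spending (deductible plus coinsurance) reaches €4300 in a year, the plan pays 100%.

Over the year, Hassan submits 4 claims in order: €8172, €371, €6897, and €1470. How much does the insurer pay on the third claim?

Claim 1 — €8172: deductible takes €1794, €6378 remains; 25% of €6378 = €1594.50. Patient owes €3388.50 (running OOP €3388.50). Plan pays €8172 − €3388.50 = €4783.50.
Claim 2 — €371: 25% coinsurance on €371 = €92.75. Patient pays €92.75; OOP now €3481.25. Plan pays €371 − €92.75 = €278.25.
Claim 3 — €6897: deductible already satisfied, so patient's share is 25% × €6897 = €1724.25. OOP would hit €5205.50 > €4300, so the cap limits the patient to €4300 − €3481.25 = €818.75. Plan pays €6897 − €818.75 = €6078.25.

€6078.25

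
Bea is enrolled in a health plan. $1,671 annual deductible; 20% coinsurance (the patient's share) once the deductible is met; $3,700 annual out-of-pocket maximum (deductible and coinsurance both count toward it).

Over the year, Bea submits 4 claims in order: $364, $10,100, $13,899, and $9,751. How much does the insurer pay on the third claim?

Claim 1 ($364): fully absorbed by the deductible. Patient owes $364 (running OOP $364). Plan pays $364 − $364 = $0.
Claim 2 ($10,100): $1,307 finishes the deductible; $8,793 goes to coinsurance; coinsurance $8,793 × 20% = $1,758.60. Cost to patient: $3,065.60. OOP to date $3,429.60. Plan pays $10,100 − $3,065.60 = $7,034.40.
Claim 3 ($13,899): deductible met; 20% of $13,899 = $2,779.80. Adding that to $3,429.60 gives $6,209.40, past the $3,700 cap; patient pays only $3,700 − $3,429.60 = $270.40. Plan pays $13,899 − $270.40 = $13,628.60.

$13,628.60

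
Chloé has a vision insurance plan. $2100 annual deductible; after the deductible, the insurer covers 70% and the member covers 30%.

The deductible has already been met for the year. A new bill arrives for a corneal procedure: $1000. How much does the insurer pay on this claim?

$700

The deductible is already satisfied, so the full bill goes to coinsurance.
Member's 30% share of $1000 is $300.
The insurer covers the remainder: $1000 − $300 = $700.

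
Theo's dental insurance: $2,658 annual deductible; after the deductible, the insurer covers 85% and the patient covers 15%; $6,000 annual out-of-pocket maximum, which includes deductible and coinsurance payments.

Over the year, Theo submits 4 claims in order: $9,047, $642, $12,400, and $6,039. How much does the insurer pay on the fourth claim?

Claim 1 — $9,047: $2,658 finishes the deductible; $6,389 goes to coinsurance; 15% of $6,389 = $958.35. Cost to patient: $3,616.35. OOP to date $3,616.35. Plan pays $9,047 − $3,616.35 = $5,430.65.
Claim 2 — $642: deductible met; 15% of $642 = $96.30. Patient owes $96.30 (running OOP $3,712.65). Insurer: $642 − $96.30 = $545.70.
Claim 3 — $12,400: 15% coinsurance on $12,400 = $1,860. Cost to patient: $1,860. OOP to date $5,572.65. Plan pays $12,400 − $1,860 = $10,540.
Claim 4 — $6,039: 15% coinsurance on $6,039 = $905.85. That would push OOP to $6,478.50, over the $6,000 cap, so patient pays $6,000 − $5,572.65 = $427.35. Insurer: $6,039 − $427.35 = $5,611.65.

$5,611.65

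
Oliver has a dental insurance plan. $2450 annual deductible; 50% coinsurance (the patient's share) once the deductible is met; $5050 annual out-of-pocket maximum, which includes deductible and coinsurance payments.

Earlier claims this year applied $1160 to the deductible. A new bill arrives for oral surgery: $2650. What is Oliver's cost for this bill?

Deductible still to meet: $2450 − $1160 = $1290.
After the $1290 deductible portion, $2650 − $1290 = $1360 is subject to coinsurance.
Patient's 50% share of $1360 is $680.
That puts the patient's cost at $1290 + $680 = $1970 before any cap.
Year-to-date out-of-pocket becomes $1160 + $1970 = $3130, still under the $5050 maximum, so no cap applies.

$1970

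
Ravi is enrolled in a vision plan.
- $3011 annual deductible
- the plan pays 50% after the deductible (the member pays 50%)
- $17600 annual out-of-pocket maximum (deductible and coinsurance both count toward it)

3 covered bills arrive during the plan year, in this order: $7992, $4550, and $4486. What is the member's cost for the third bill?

$2243

Bill 1, $7992: $3011 finishes the deductible; $4981 goes to coinsurance; coinsurance $4981 × 50% = $2490.50. Cost to member: $5501.50. OOP to date $5501.50.
Bill 2, $4550: deductible already satisfied, so member's share is 50% × $4550 = $2275. Member owes $2275 (running OOP $7776.50).
Bill 3, $4486: deductible already satisfied, so member's share is 50% × $4486 = $2243. Cost to member: $2243. OOP to date $10019.50.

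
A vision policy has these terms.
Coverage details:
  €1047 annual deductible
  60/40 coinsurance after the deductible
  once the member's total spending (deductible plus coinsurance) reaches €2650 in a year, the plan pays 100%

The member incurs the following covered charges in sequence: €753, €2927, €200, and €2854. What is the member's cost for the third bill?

Bill 1, €753: fully absorbed by the deductible. Member owes €753 (running OOP €753).
Bill 2, €2927: deductible takes €294, €2633 remains; coinsurance €2633 × 40% = €1053.20. Cost to member: €1347.20. OOP to date €2100.20.
Bill 3, €200: deductible met; 40% of €200 = €80. Member pays €80; OOP now €2180.20.

€80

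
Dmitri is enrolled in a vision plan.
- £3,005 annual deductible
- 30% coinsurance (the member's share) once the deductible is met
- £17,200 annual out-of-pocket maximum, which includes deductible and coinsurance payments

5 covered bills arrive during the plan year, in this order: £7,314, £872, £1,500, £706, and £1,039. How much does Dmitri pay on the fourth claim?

Claim 1 (£7,314): deductible takes £3,005, £4,309 remains; member's 30% is £1,292.70. Member owes £4,297.70 (running OOP £4,297.70).
Claim 2 (£872): 30% coinsurance on £872 = £261.60. Member owes £261.60 (running OOP £4,559.30).
Claim 3 (£1,500): deductible already satisfied, so member's share is 30% × £1,500 = £450. Member pays £450; OOP now £5,009.30.
Claim 4 (£706): 30% coinsurance on £706 = £211.80. Member pays £211.80; OOP now £5,221.10.

£211.80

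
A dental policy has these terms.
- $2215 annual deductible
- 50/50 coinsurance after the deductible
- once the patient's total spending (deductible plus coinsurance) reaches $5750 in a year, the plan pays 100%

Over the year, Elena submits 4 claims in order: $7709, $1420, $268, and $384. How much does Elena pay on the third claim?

Claim 1 ($7709): $2215 to deductible, leaving $5494; patient's 50% is $2747. Patient pays $4962; OOP now $4962.
Claim 2 ($1420): deductible met; 50% of $1420 = $710. Patient pays $710; OOP now $5672.
Claim 3 ($268): deductible met; 50% of $268 = $134. That would push OOP to $5806, over the $5750 cap, so patient pays $5750 − $5672 = $78.

$78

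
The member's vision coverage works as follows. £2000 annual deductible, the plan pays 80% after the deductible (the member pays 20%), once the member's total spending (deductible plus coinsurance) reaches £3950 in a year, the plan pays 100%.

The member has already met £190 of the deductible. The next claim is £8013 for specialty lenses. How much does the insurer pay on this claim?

£4962.40

Deductible still to meet: £2000 − £190 = £1810.
The remaining £6203 (= £8013 − £1810) moves to coinsurance.
20% of £6203 = £1240.60 falls to the member.
That puts the member's cost at £1810 + £1240.60 = £3050.60 before any cap.
Year-to-date out-of-pocket becomes £190 + £3050.60 = £3240.60, still under the £3950 maximum, so no cap applies.
The insurer covers the remainder: £8013 − £3050.60 = £4962.40.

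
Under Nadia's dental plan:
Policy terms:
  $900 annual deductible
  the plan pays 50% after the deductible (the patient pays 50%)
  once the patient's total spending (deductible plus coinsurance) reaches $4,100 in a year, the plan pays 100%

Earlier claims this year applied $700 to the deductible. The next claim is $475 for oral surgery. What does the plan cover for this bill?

$137.50

Deductible still to meet: $900 − $700 = $200.
The remaining $275 (= $475 − $200) moves to coinsurance.
50% of $275 = $137.50 falls to the patient.
Patient responsibility before any cap: $200 + $137.50 = $337.50.
Year-to-date out-of-pocket becomes $700 + $337.50 = $1,037.50, still under the $4,100 maximum, so no cap applies.
The insurer covers the remainder: $475 − $337.50 = $137.50.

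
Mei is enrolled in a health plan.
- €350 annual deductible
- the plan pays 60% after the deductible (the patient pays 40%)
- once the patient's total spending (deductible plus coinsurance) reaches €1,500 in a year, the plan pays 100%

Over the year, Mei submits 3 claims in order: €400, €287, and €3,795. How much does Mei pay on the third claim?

€1,015.20

Claim 1 — €400: €350 to deductible, leaving €50; 40% of €50 = €20. Patient pays €370; OOP now €370.
Claim 2 — €287: deductible met; 40% of €287 = €114.80. Patient pays €114.80; OOP now €484.80.
Claim 3 — €3,795: deductible already satisfied, so patient's share is 40% × €3,795 = €1,518. That would push OOP to €2,002.80, over the €1,500 cap, so patient pays €1,500 − €484.80 = €1,015.20.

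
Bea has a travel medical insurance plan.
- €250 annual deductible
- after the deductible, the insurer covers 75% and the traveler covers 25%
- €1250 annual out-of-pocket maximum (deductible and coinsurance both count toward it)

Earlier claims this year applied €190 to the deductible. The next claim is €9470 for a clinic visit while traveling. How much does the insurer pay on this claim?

€8410

€190 of the €250 deductible is already met, leaving €60.
The remaining €9410 (= €9470 − €60) moves to coinsurance.
Coinsurance: €9410 × 25% = €2352.50.
So the traveler owes €60 + €2352.50 = €2412.50 before any cap.
Adding €2412.50 to the €190 already spent would give €2602.50, which exceeds the €1250 cap; the traveler pays just €1250 − €190 = €1060.
Insurer pays the balance: €9470 − €1060 = €8410.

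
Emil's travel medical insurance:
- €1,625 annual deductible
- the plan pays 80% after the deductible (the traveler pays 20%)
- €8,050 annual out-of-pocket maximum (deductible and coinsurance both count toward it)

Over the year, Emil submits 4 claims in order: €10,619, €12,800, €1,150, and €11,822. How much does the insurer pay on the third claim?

€920

Bill 1, €10,619: €1,625 to deductible, leaving €8,994; traveler's 20% is €1,798.80. Cost to traveler: €3,423.80. OOP to date €3,423.80. Insurer: €10,619 − €3,423.80 = €7,195.20.
Bill 2, €12,800: deductible met; 20% of €12,800 = €2,560. Traveler owes €2,560 (running OOP €5,983.80). Insurer: €12,800 − €2,560 = €10,240.
Bill 3, €1,150: 20% coinsurance on €1,150 = €230. Traveler owes €230 (running OOP €6,213.80). Plan pays €1,150 − €230 = €920.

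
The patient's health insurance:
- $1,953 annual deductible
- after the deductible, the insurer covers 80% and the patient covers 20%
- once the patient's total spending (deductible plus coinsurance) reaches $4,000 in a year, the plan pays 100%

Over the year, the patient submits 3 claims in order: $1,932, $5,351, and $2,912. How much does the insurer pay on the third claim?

Bill 1, $1,932: fully absorbed by the deductible. Patient owes $1,932 (running OOP $1,932). Plan pays $1,932 − $1,932 = $0.
Bill 2, $5,351: $21 to deductible, leaving $5,330; coinsurance $5,330 × 20% = $1,066. Patient pays $1,087; OOP now $3,019. Insurer: $5,351 − $1,087 = $4,264.
Bill 3, $2,912: 20% coinsurance on $2,912 = $582.40. Patient owes $582.40 (running OOP $3,601.40). Plan pays $2,912 − $582.40 = $2,329.60.

$2,329.60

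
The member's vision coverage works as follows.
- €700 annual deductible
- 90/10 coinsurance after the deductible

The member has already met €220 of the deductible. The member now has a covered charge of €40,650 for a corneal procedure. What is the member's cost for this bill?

€4,497

Remaining deductible: €700 − €220 = €480.
That leaves €40,650 − €480 = €40,170 for coinsurance.
10% of €40,170 = €4,017 falls to the member.
Member responsibility: €480 + €4,017 = €4,497.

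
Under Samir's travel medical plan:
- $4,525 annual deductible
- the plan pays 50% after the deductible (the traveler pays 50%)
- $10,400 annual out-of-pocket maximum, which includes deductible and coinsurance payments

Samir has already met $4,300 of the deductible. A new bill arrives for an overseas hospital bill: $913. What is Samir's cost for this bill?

$569

Deductible still to meet: $4,525 − $4,300 = $225.
After the $225 deductible portion, $913 − $225 = $688 is subject to coinsurance.
Coinsurance: $688 × 50% = $344.
Traveler responsibility before any cap: $225 + $344 = $569.
Cumulative spending $4,300 + $569 = $4,869 stays under the $10,400 maximum.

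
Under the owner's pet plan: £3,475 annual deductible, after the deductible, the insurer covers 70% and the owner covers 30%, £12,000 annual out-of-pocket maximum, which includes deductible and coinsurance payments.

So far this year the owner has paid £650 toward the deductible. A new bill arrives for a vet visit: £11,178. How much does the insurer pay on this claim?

£5,847.10

Remaining deductible: £3,475 − £650 = £2,825.
That leaves £11,178 − £2,825 = £8,353 for coinsurance.
Owner's 30% share of £8,353 is £2,505.90.
That puts the owner's cost at £2,825 + £2,505.90 = £5,330.90 before any cap.
Cumulative spending £650 + £5,330.90 = £5,980.90 stays under the £12,000 maximum.
Insurer pays the balance: £11,178 − £5,330.90 = £5,847.10.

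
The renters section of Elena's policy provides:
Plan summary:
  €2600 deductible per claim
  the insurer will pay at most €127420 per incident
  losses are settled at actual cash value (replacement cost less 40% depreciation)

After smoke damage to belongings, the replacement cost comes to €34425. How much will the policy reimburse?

€18055

At 40% depreciation, ACV = €34425 − €13770 = €20655.
After the deductible, €20655 − €2600 = €18055 remains.
€18055 is within the €127420 limit, so the insurer pays €18055.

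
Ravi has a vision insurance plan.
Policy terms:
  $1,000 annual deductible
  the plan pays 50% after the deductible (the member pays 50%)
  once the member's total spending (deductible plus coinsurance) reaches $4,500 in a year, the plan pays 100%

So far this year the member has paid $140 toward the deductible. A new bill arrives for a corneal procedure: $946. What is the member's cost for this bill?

$903

Deductible still to meet: $1,000 − $140 = $860.
After the $860 deductible portion, $946 − $860 = $86 is subject to coinsurance.
Member's 50% share of $86 is $43.
So the member owes $860 + $43 = $903 before any cap.
Total out-of-pocket so far would be $140 + $903 = $1,043, below the $4,500 cap — no reduction.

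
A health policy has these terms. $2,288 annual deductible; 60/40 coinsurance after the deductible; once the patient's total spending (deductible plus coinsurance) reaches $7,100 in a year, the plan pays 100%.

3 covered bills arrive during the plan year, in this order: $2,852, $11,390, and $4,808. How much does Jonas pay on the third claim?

$30.40

Bill 1, $2,852: $2,288 finishes the deductible; $564 goes to coinsurance; 40% of $564 = $225.60. Cost to patient: $2,513.60. OOP to date $2,513.60.
Bill 2, $11,390: deductible met; 40% of $11,390 = $4,556. Patient owes $4,556 (running OOP $7,069.60).
Bill 3, $4,808: 40% coinsurance on $4,808 = $1,923.20. That would push OOP to $8,992.80, over the $7,100 cap, so patient pays $7,100 − $7,069.60 = $30.40.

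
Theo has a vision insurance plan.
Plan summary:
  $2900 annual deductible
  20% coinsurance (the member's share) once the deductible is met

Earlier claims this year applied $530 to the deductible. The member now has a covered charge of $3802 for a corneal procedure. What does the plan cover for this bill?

Deductible still to meet: $2900 − $530 = $2370.
That leaves $3802 − $2370 = $1432 for coinsurance.
Member's 20% share of $1432 is $286.40.
Member responsibility: $2370 + $286.40 = $2656.40.
Insurer pays the balance: $3802 − $2656.40 = $1145.60.

$1145.60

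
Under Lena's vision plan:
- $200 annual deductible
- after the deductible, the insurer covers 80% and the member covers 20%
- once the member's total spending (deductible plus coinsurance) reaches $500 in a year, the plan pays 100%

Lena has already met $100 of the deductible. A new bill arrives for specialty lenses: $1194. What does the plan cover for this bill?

$875.20

Remaining deductible: $200 − $100 = $100.
That leaves $1194 − $100 = $1094 for coinsurance.
20% of $1094 = $218.80 falls to the member.
That puts the member's cost at $100 + $218.80 = $318.80 before any cap.
Total out-of-pocket so far would be $100 + $318.80 = $418.80, below the $500 cap — no reduction.
Insurer pays the balance: $1194 − $318.80 = $875.20.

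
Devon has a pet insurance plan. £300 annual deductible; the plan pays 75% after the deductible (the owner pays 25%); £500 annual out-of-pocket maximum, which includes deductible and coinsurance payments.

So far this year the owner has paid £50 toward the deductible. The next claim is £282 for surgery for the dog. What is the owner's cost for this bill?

Deductible still to meet: £300 − £50 = £250.
That leaves £282 − £250 = £32 for coinsurance.
Coinsurance: £32 × 25% = £8.
Owner responsibility before any cap: £250 + £8 = £258.
Year-to-date out-of-pocket becomes £50 + £258 = £308, still under the £500 maximum, so no cap applies.

£258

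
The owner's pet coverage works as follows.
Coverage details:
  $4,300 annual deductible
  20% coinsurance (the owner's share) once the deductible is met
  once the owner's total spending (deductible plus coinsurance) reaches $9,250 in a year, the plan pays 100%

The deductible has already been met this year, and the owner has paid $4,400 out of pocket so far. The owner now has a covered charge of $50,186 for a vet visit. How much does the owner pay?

The deductible is already satisfied, so the full bill goes to coinsurance.
Coinsurance: $50,186 × 20% = $10,037.20.
That would bring total out-of-pocket to $14,437.20, past the $9,250 cap. The owner is capped at $9,250 − $4,400 = $4,850 on this claim.

$4,850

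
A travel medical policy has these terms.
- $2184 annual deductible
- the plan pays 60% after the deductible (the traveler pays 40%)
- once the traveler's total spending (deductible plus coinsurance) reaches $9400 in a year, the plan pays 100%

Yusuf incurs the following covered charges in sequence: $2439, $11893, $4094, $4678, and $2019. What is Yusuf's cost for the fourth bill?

$719.20

Claim 1 — $2439: $2184 to deductible, leaving $255; 40% of $255 = $102. Traveler owes $2286 (running OOP $2286).
Claim 2 — $11893: deductible met; 40% of $11893 = $4757.20. Traveler owes $4757.20 (running OOP $7043.20).
Claim 3 — $4094: deductible already satisfied, so traveler's share is 40% × $4094 = $1637.60. Traveler pays $1637.60; OOP now $8680.80.
Claim 4 — $4678: 40% coinsurance on $4678 = $1871.20. Adding that to $8680.80 gives $10552, past the $9400 cap; traveler pays only $9400 − $8680.80 = $719.20.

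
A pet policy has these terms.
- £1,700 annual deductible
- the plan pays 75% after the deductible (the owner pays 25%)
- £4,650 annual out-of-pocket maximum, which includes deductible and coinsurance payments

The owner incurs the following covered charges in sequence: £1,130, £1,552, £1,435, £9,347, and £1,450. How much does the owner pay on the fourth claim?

£2,336.75

Claim 1 — £1,130: fully absorbed by the deductible. Owner owes £1,130 (running OOP £1,130).
Claim 2 — £1,552: deductible takes £570, £982 remains; 25% of £982 = £245.50. Cost to owner: £815.50. OOP to date £1,945.50.
Claim 3 — £1,435: 25% coinsurance on £1,435 = £358.75. Cost to owner: £358.75. OOP to date £2,304.25.
Claim 4 — £9,347: deductible already satisfied, so owner's share is 25% × £9,347 = £2,336.75. Cost to owner: £2,336.75. OOP to date £4,641.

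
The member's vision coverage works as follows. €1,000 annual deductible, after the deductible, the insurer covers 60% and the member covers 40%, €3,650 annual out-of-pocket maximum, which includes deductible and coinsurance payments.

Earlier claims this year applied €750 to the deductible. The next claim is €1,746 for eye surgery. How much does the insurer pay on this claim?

Deductible still to meet: €1,000 − €750 = €250.
That leaves €1,746 − €250 = €1,496 for coinsurance.
40% of €1,496 = €598.40 falls to the member.
That puts the member's cost at €250 + €598.40 = €848.40 before any cap.
Year-to-date out-of-pocket becomes €750 + €848.40 = €1,598.40, still under the €3,650 maximum, so no cap applies.
The plan picks up €1,746 − €848.40 = €897.60.

€897.60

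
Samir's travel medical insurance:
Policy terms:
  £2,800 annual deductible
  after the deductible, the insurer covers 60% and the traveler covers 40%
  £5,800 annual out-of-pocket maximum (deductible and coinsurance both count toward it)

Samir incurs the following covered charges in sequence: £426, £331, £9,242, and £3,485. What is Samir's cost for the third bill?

£4,922.60

Bill 1, £426: fully absorbed by the deductible. Traveler pays £426; OOP now £426.
Bill 2, £331: all of it applies to the deductible. Traveler owes £331 (running OOP £757).
Bill 3, £9,242: £2,043 finishes the deductible; £7,199 goes to coinsurance; 40% of £7,199 = £2,879.60. Traveler pays £4,922.60; OOP now £5,679.60.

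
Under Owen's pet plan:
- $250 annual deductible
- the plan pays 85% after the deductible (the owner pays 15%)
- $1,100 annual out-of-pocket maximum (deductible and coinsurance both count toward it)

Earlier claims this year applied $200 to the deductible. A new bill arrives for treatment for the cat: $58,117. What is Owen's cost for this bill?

$900

$200 of the $250 deductible is already met, leaving $50.
The remaining $58,067 (= $58,117 − $50) moves to coinsurance.
Coinsurance: $58,067 × 15% = $8,710.05.
Owner responsibility before any cap: $50 + $8,710.05 = $8,760.05.
Adding $8,760.05 to the $200 already spent would give $8,960.05, which exceeds the $1,100 cap; the owner pays just $1,100 − $200 = $900.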